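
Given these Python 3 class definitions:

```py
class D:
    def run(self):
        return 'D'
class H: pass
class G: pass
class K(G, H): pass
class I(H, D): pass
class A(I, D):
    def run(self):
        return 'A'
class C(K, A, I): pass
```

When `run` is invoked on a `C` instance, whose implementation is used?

L[C] = C + merge(L[K], L[A], L[I], [K A I])
  take K:  [K G H object] + [A I H D object] + [I H D object] + [K A I]
  take G:  [G H object] + [A I H D object] + [I H D object] + [A I]
  take A:  [H object] + [A I H D object] + [I H D object] + [A I]
  take I:  [H object] + [I H D object] + [I H D object] + [I]
  take H:  [H object] + [H D object] + [H D object]
  take D:  [object] + [D object] + [D object]
  take object:  [object] + [object] + [object]
MRO: C K G A I H D object
run is defined in: A, D. First along the MRO is A.

A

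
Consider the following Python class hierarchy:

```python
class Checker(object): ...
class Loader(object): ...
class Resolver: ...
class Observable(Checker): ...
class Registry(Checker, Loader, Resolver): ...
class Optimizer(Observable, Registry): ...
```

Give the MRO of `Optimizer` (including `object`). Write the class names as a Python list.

[Optimizer, Observable, Registry, Checker, Loader, Resolver, object]

L[Optimizer] = Optimizer + merge(L[Observable], L[Registry], [Observable Registry])
  take Observable:  [Observable Checker object] + [Registry Checker Loader Resolver object] + [Observable Registry]
  take Registry:  [Checker object] + [Registry Checker Loader Resolver object] + [Registry]
  take Checker:  [Checker object] + [Checker Loader Resolver object]
  take Loader:  [object] + [Loader Resolver object]
  take Resolver:  [object] + [Resolver object]
  take object:  [object] + [object]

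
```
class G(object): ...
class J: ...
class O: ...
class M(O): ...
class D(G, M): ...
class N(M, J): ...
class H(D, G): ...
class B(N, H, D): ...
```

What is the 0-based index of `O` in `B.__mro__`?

6

L[B] = B + merge(L[N], L[H], L[D], [N H D])
  take N:  [N M O J object] + [H D G M O object] + [D G M O object] + [N H D]
  take H:  [M O J object] + [H D G M O object] + [D G M O object] + [H D]
  take D:  [M O J object] + [D G M O object] + [D G M O object] + [D]
  take G:  [M O J object] + [G M O object] + [G M O object]
  take M:  [M O J object] + [M O object] + [M O object]
  take O:  [O J object] + [O object] + [O object]
  take J:  [J object] + [object] + [object]
  take object:  [object] + [object] + [object]
MRO: B N H D G M O J object
O sits at index 6.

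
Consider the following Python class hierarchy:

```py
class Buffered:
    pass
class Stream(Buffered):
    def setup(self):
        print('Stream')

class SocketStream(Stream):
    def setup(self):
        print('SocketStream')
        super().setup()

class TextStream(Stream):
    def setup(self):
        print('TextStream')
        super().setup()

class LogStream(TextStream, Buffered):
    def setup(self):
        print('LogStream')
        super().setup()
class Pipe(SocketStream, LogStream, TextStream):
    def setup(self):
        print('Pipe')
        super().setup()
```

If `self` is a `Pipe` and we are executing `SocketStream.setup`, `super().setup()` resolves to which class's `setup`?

LogStream

L[Pipe] = Pipe + merge(L[SocketStream], L[LogStream], L[TextStream], [SocketStream LogStream TextStream])
  take SocketStream:  [SocketStream Stream Buffered object] + [LogStream TextStream Stream Buffered object] + [TextStream Stream Buffered object] + [SocketStream LogStream TextStream]
  take LogStream:  [Stream Buffered object] + [LogStream TextStream Stream Buffered object] + [TextStream Stream Buffered object] + [LogStream TextStream]
  take TextStream:  [Stream Buffered object] + [TextStream Stream Buffered object] + [TextStream Stream Buffered object] + [TextStream]
  take Stream:  [Stream Buffered object] + [Stream Buffered object] + [Stream Buffered object]
  take Buffered:  [Buffered object] + [Buffered object] + [Buffered object]
  take object:  [object] + [object] + [object]
MRO: Pipe SocketStream LogStream TextStream Stream Buffered object
super() in SocketStream.setup on a Pipe instance goes to the class after SocketStream in Pipe's MRO: LogStream.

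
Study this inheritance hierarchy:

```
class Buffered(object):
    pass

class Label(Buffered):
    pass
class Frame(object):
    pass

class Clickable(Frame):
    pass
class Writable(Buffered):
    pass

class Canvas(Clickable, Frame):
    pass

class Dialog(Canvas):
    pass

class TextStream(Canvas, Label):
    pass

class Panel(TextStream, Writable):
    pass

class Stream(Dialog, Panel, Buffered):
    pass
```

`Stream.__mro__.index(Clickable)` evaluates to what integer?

5

L[Stream] = Stream + merge(L[Dialog], L[Panel], L[Buffered], [Dialog Panel Buffered])
  take Dialog:  [Dialog Canvas Clickable Frame object] + [Panel TextStream Canvas Clickable Frame Label Writable Buffered object] + [Buffered object] + [Dialog Panel Buffered]
  take Panel:  [Canvas Clickable Frame object] + [Panel TextStream Canvas Clickable Frame Label Writable Buffered object] + [Buffered object] + [Panel Buffered]
  take TextStream:  [Canvas Clickable Frame object] + [TextStream Canvas Clickable Frame Label Writable Buffered object] + [Buffered object] + [Buffered]
  take Canvas:  [Canvas Clickable Frame object] + [Canvas Clickable Frame Label Writable Buffered object] + [Buffered object] + [Buffered]
  take Clickable:  [Clickable Frame object] + [Clickable Frame Label Writable Buffered object] + [Buffered object] + [Buffered]
  take Frame:  [Frame object] + [Frame Label Writable Buffered object] + [Buffered object] + [Buffered]
  take Label:  [object] + [Label Writable Buffered object] + [Buffered object] + [Buffered]
  take Writable:  [object] + [Writable Buffered object] + [Buffered object] + [Buffered]
  take Buffered:  [object] + [Buffered object] + [Buffered object] + [Buffered]
  take object:  [object] + [object] + [object]
MRO: Stream Dialog Panel TextStream Canvas Clickable Frame Label Writable Buffered object
Clickable sits at index 5.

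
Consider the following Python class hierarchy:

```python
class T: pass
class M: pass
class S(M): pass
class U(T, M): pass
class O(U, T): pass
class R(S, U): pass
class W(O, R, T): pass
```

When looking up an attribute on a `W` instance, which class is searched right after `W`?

L[W] = W + merge(L[O], L[R], L[T], [O R T])
  take O:  [O U T M object] + [R S U T M object] + [T object] + [O R T]
  take R:  [U T M object] + [R S U T M object] + [T object] + [R T]
  take S:  [U T M object] + [S U T M object] + [T object] + [T]
  take U:  [U T M object] + [U T M object] + [T object] + [T]
  take T:  [T M object] + [T M object] + [T object] + [T]
  take M:  [M object] + [M object] + [object]
  take object:  [object] + [object] + [object]
MRO: W O R S U T M object
W is at position 0; next is O.

O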